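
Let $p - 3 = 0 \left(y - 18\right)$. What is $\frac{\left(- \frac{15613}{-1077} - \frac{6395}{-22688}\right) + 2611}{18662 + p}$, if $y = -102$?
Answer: $\frac{12832167499}{91215765408} \approx 0.14068$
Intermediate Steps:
$p = 3$ ($p = 3 + 0 \left(-102 - 18\right) = 3 + 0 \left(-120\right) = 3 + 0 = 3$)
$\frac{\left(- \frac{15613}{-1077} - \frac{6395}{-22688}\right) + 2611}{18662 + p} = \frac{\left(- \frac{15613}{-1077} - \frac{6395}{-22688}\right) + 2611}{18662 + 3} = \frac{\left(\left(-15613\right) \left(- \frac{1}{1077}\right) - - \frac{6395}{22688}\right) + 2611}{18665} = \left(\left(\frac{15613}{1077} + \frac{6395}{22688}\right) + 2611\right) \frac{1}{18665} = \left(\frac{361115159}{24434976} + 2611\right) \frac{1}{18665} = \frac{64160837495}{24434976} \cdot \frac{1}{18665} = \frac{12832167499}{91215765408}$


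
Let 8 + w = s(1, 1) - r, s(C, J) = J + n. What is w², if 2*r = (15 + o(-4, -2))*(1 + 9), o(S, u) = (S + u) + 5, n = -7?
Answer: 7056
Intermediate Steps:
o(S, u) = 5 + S + u
s(C, J) = -7 + J (s(C, J) = J - 7 = -7 + J)
r = 70 (r = ((15 + (5 - 4 - 2))*(1 + 9))/2 = ((15 - 1)*10)/2 = (14*10)/2 = (½)*140 = 70)
w = -84 (w = -8 + ((-7 + 1) - 1*70) = -8 + (-6 - 70) = -8 - 76 = -84)
w² = (-84)² = 7056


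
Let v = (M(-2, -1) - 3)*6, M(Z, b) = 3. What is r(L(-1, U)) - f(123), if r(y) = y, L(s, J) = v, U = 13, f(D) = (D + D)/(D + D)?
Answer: -1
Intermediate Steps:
f(D) = 1 (f(D) = (2*D)/((2*D)) = (2*D)*(1/(2*D)) = 1)
v = 0 (v = (3 - 3)*6 = 0*6 = 0)
L(s, J) = 0
r(L(-1, U)) - f(123) = 0 - 1*1 = 0 - 1 = -1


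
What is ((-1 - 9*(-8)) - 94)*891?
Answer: -20493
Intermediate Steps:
((-1 - 9*(-8)) - 94)*891 = ((-1 + 72) - 94)*891 = (71 - 94)*891 = -23*891 = -20493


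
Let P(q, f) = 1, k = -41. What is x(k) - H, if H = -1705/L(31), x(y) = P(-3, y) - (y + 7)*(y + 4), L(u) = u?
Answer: -1202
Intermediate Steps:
x(y) = 1 - (4 + y)*(7 + y) (x(y) = 1 - (y + 7)*(y + 4) = 1 - (7 + y)*(4 + y) = 1 - (4 + y)*(7 + y))
H = -55 (H = -1705/31 = -1705*1/31 = -55)
x(k) - H = (-27 - 1*(-41)**2 - 11*(-41)) - 1*(-55) = (-27 - 1*1681 + 451) + 55 = (-27 - 1681 + 451) + 55 = -1257 + 55 = -1202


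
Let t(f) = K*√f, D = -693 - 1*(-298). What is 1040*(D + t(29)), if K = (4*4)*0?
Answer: -410800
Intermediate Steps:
D = -395 (D = -693 + 298 = -395)
K = 0 (K = 16*0 = 0)
t(f) = 0 (t(f) = 0*√f = 0)
1040*(D + t(29)) = 1040*(-395 + 0) = 1040*(-395) = -410800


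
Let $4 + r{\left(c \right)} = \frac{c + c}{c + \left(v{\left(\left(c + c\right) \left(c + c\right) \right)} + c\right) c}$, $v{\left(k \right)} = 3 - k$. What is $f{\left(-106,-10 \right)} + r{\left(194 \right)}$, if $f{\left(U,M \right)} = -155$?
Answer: $- \frac{11952508}{75173} \approx -159.0$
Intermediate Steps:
$r{\left(c \right)} = -4 + \frac{2 c}{c + c \left(3 + c - 4 c^{2}\right)}$ ($r{\left(c \right)} = -4 + \frac{c + c}{c + \left(\left(3 - \left(c + c\right) \left(c + c\right)\right) + c\right) c} = -4 + \frac{2 c}{c + \left(\left(3 - 2 c 2 c\right) + c\right) c} = -4 + \frac{2 c}{c + \left(\left(3 - 4 c^{2}\right) + c\right) c} = -4 + \frac{2 c}{c + \left(3 + c - 4 c^{2}\right) c} = -4 + \frac{2 c}{c + c \left(3 + c - 4 c^{2}\right)}$)
$f{\left(-106,-10 \right)} + r{\left(194 \right)} = -155 + \frac{2 \left(-7 - 388 + 8 \cdot 194^{2}\right)}{4 + 194 - 4 \cdot 194^{2}} = -155 + \frac{2 \left(-7 - 388 + 8 \cdot 37636\right)}{4 + 194 - 150544} = -155 + \frac{2 \left(-7 - 388 + 301088\right)}{4 + 194 - 150544} = -155 + 2 \frac{1}{-150346} \cdot 300693 = -155 + 2 \left(- \frac{1}{150346}\right) 300693 = -155 - \frac{300693}{75173} = - \frac{11952508}{75173}$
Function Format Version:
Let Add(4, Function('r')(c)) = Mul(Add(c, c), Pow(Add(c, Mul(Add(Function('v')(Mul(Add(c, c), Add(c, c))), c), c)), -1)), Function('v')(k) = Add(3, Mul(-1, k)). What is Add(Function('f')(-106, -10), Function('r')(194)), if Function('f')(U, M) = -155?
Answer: Rational(-11952508, 75173) ≈ -159.00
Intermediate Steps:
Function('r')(c) = Add(-4, Mul(2, c, Pow(Add(c, Mul(c, Add(3, c, Mul(-4, Pow(c, 2))))), -1))) (Function('r')(c) = Add(-4, Mul(Add(c, c), Pow(Add(c, Mul(Add(Add(3, Mul(-1, Mul(Add(c, c), Add(c, c)))), c), c)), -1))) = Add(-4, Mul(Mul(2, c), Pow(Add(c, Mul(Add(Add(3, Mul(-1, Mul(Mul(2, c), Mul(2, c)))), c), c)), -1))) = Add(-4, Mul(Mul(2, c), Pow(Add(c, Mul(Add(Add(3, Mul(-1, Mul(4, Pow(c, 2)))), c), c)), -1))) = Add(-4, Mul(Mul(2, c), Pow(Add(c, Mul(Add(Add(3, Mul(-4, Pow(c, 2))), c), c)), -1))) = Add(-4, Mul(Mul(2, c), Pow(Add(c, Mul(Add(3, c, Mul(-4, Pow(c, 2))), c)), -1))) = Add(-4, Mul(Mul(2, c), Pow(Add(c, Mul(c, Add(3, c, Mul(-4, Pow(c, 2))))), -1))) = Add(-4, Mul(2, c, Pow(Add(c, Mul(c, Add(3, c, Mul(-4, Pow(c, 2))))), -1))))
Add(Function('f')(-106, -10), Function('r')(194)) = Add(-155, Mul(2, Pow(Add(4, 194, Mul(-4, Pow(194, 2))), -1), Add(-7, Mul(-2, 194), Mul(8, Pow(194, 2))))) = Add(-155, Mul(2, Pow(Add(4, 194, Mul(-4, 37636)), -1), Add(-7, -388, Mul(8, 37636)))) = Add(-155, Mul(2, Pow(Add(4, 194, -150544), -1), Add(-7, -388, 301088))) = Add(-155, Mul(2, Pow(-150346, -1), 300693)) = Add(-155, Mul(2, Rational(-1, 150346), 300693)) = Add(-155, Rational(-300693, 75173)) = Rational(-11952508, 75173)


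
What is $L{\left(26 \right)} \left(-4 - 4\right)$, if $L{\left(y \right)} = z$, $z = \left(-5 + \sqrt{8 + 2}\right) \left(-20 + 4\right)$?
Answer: $-640 + 128 \sqrt{10} \approx -235.23$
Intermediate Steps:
$z = 80 - 16 \sqrt{10}$ ($z = \left(-5 + \sqrt{10}\right) \left(-16\right) = 80 - 16 \sqrt{10} \approx 29.404$)
$L{\left(y \right)} = 80 - 16 \sqrt{10}$
$L{\left(26 \right)} \left(-4 - 4\right) = \left(80 - 16 \sqrt{10}\right) \left(-4 - 4\right) = \left(80 - 16 \sqrt{10}\right) \left(-8\right) = -640 + 128 \sqrt{10}$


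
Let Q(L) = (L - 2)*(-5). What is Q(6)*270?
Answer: -5400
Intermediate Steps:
Q(L) = 10 - 5*L (Q(L) = (-2 + L)*(-5) = 10 - 5*L)
Q(6)*270 = (10 - 5*6)*270 = (10 - 30)*270 = -20*270 = -5400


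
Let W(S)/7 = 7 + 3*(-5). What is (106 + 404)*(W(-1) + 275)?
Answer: 111690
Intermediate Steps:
W(S) = -56 (W(S) = 7*(7 + 3*(-5)) = 7*(7 - 15) = 7*(-8) = -56)
(106 + 404)*(W(-1) + 275) = (106 + 404)*(-56 + 275) = 510*219 = 111690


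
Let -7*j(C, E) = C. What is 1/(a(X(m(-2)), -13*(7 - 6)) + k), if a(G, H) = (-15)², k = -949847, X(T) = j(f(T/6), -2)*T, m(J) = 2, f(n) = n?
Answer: -1/949622 ≈ -1.0531e-6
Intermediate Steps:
j(C, E) = -C/7
X(T) = -T²/42 (X(T) = (-T/(7*6))*T = (-T/42)*T = -T²/42)
a(G, H) = 225
1/(a(X(m(-2)), -13*(7 - 6)) + k) = 1/(225 - 949847) = 1/(-949622) = -1/949622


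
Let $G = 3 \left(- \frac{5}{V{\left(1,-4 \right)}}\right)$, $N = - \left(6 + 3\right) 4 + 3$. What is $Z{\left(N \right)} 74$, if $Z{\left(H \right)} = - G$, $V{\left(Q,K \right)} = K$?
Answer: $- \frac{555}{2} \approx -277.5$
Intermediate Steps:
$N = -33$ ($N = - 9 \cdot 4 + 3 = \left(-1\right) 36 + 3 = -36 + 3 = -33$)
$G = \frac{15}{4}$ ($G = 3 \left(- \frac{5}{-4}\right) = 3 \left(\left(-5\right) \left(- \frac{1}{4}\right)\right) = 3 \cdot \frac{5}{4} = \frac{15}{4} \approx 3.75$)
$Z{\left(H \right)} = - \frac{15}{4}$ ($Z{\left(H \right)} = \left(-1\right) \frac{15}{4} = - \frac{15}{4}$)
$Z{\left(N \right)} 74 = \left(- \frac{15}{4}\right) 74 = - \frac{555}{2}$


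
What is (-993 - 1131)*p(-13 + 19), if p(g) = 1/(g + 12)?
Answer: -118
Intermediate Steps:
p(g) = 1/(12 + g)
(-993 - 1131)*p(-13 + 19) = (-993 - 1131)/(12 + (-13 + 19)) = -2124/(12 + 6) = -2124/18 = -2124*1/18 = -118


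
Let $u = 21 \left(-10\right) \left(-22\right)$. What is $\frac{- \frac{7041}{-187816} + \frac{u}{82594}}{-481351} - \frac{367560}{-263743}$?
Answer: $\frac{105559615369791555333}{75744405032669902472} \approx 1.3936$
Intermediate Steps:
$u = 4620$ ($u = \left(-210\right) \left(-22\right) = 4620$)
$\frac{- \frac{7041}{-187816} + \frac{u}{82594}}{-481351} - \frac{367560}{-263743} = \frac{- \frac{7041}{-187816} + \frac{4620}{82594}}{-481351} - \frac{367560}{-263743} = \left(\left(-7041\right) \left(- \frac{1}{187816}\right) + 4620 \cdot \frac{1}{82594}\right) \left(- \frac{1}{481351}\right) - - \frac{367560}{263743} = \left(\frac{7041}{187816} + \frac{2310}{41297}\right) \left(- \frac{1}{481351}\right) + \frac{367560}{263743} = \frac{724627137}{7756237352} \left(- \frac{1}{481351}\right) + \frac{367560}{263743} = - \frac{55740549}{287190200432504} + \frac{367560}{263743} = \frac{105559615369791555333}{75744405032669902472}$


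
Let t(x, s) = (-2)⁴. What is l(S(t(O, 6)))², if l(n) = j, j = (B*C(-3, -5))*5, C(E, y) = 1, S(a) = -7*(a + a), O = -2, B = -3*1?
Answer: 225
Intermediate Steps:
B = -3
t(x, s) = 16
S(a) = -14*a
j = -15 (j = -3*1*5 = -3*5 = -15)
l(n) = -15
l(S(t(O, 6)))² = (-15)² = 225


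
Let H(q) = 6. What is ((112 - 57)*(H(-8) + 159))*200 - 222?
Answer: 1814778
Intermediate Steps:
((112 - 57)*(H(-8) + 159))*200 - 222 = ((112 - 57)*(6 + 159))*200 - 222 = (55*165)*200 - 222 = 9075*200 - 222 = 1815000 - 222 = 1814778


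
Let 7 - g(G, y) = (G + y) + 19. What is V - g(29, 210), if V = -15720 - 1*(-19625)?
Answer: 4156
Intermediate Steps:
g(G, y) = -12 - G - y (g(G, y) = 7 - ((G + y) + 19) = 7 - (19 + G + y) = 7 + (-19 - G - y) = -12 - G - y)
V = 3905 (V = -15720 + 19625 = 3905)
V - g(29, 210) = 3905 - (-12 - 1*29 - 1*210) = 3905 - (-12 - 29 - 210) = 3905 - 1*(-251) = 3905 + 251 = 4156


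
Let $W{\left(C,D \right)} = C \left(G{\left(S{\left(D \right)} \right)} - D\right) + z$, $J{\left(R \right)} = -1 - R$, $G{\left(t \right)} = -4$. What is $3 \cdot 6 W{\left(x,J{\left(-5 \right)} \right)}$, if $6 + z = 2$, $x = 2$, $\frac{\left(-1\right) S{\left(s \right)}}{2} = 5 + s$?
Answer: $-360$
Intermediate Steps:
$S{\left(s \right)} = -10 - 2 s$ ($S{\left(s \right)} = - 2 \left(5 + s\right) = -10 - 2 s$)
$z = -4$ ($z = -6 + 2 = -4$)
$W{\left(C,D \right)} = -4 + C \left(-4 - D\right)$ ($W{\left(C,D \right)} = C \left(-4 - D\right) - 4 = -4 + C \left(-4 - D\right)$)
$3 \cdot 6 W{\left(x,J{\left(-5 \right)} \right)} = 3 \cdot 6 \left(-4 - 8 - 2 \left(-1 - -5\right)\right) = 18 \left(-4 - 8 - 2 \left(-1 + 5\right)\right) = 18 \left(-4 - 8 - 2 \cdot 4\right) = 18 \left(-4 - 8 - 8\right) = 18 \left(-20\right) = -360$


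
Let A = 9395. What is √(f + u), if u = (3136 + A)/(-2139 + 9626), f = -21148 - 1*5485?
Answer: 2*I*√373205874095/7487 ≈ 163.19*I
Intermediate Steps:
f = -26633 (f = -21148 - 5485 = -26633)
u = 12531/7487 (u = (3136 + 9395)/(-2139 + 9626) = 12531/7487 ≈ 1.6737)
√(f + u) = √(-26633 + 12531/7487) = √(-199388740/7487) = 2*I*√373205874095/7487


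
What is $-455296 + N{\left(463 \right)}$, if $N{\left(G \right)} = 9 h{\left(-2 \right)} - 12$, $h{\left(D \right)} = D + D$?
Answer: $-455344$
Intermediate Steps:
$h{\left(D \right)} = 2 D$
$N{\left(G \right)} = -48$ ($N{\left(G \right)} = 9 \cdot 2 \left(-2\right) - 12 = 9 \left(-4\right) - 12 = -36 - 12 = -48$)
$-455296 + N{\left(463 \right)} = -455296 - 48 = -455344$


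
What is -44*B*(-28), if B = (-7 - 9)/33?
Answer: -1792/3 ≈ -597.33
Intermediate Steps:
B = -16/33 (B = -16*1/33 = -16/33 ≈ -0.48485)
-44*B*(-28) = -44*(-16/33)*(-28) = (64/3)*(-28) = -1792/3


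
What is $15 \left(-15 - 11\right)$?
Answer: $-390$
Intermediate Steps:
$15 \left(-15 - 11\right) = 15 \left(-26\right) = -390$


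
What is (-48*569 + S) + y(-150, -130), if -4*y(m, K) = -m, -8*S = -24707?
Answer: -194089/8 ≈ -24261.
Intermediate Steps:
S = 24707/8 (S = -⅛*(-24707) = 24707/8 ≈ 3088.4)
y(m, K) = m/4 (y(m, K) = -(-1)*m/4 = m/4)
(-48*569 + S) + y(-150, -130) = (-48*569 + 24707/8) + (¼)*(-150) = (-27312 + 24707/8) - 75/2 = -193789/8 - 75/2 = -194089/8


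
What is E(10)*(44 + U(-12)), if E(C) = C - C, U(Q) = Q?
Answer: 0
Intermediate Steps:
E(C) = 0
E(10)*(44 + U(-12)) = 0*(44 - 12) = 0*32 = 0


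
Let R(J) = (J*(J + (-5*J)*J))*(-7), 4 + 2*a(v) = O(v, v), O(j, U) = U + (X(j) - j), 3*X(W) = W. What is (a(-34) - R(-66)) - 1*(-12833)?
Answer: 30317032/3 ≈ 1.0106e+7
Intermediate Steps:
X(W) = W/3
O(j, U) = U - 2*j/3 (O(j, U) = U + (j/3 - j) = U - 2*j/3)
a(v) = -2 + v/6 (a(v) = -2 + (v - 2*v/3)/2 = -2 + (v/3)/2 = -2 + v/6)
R(J) = -7*J*(J - 5*J²) (R(J) = (J*(J - 5*J²))*(-7) = -7*J*(J - 5*J²))
(a(-34) - R(-66)) - 1*(-12833) = ((-2 + (⅙)*(-34)) - (-66)²*(-7 + 35*(-66))) - 1*(-12833) = ((-2 - 17/3) - 4356*(-7 - 2310)) + 12833 = (-23/3 - 4356*(-2317)) + 12833 = (-23/3 - 1*(-10092852)) + 12833 = (-23/3 + 10092852) + 12833 = 30278533/3 + 12833 = 30317032/3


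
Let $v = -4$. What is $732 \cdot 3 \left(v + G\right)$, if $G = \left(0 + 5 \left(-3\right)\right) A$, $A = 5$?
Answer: $-173484$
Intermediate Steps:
$G = -75$ ($G = \left(0 + 5 \left(-3\right)\right) 5 = \left(0 - 15\right) 5 = \left(-15\right) 5 = -75$)
$732 \cdot 3 \left(v + G\right) = 732 \cdot 3 \left(-4 - 75\right) = 732 \cdot 3 \left(-79\right) = 732 \left(-237\right) = -173484$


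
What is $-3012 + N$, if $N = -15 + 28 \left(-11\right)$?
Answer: $-3335$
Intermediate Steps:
$N = -323$ ($N = -15 - 308 = -323$)
$-3012 + N = -3012 - 323 = -3335$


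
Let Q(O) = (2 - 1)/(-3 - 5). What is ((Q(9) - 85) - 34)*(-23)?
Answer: 21919/8 ≈ 2739.9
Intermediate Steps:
Q(O) = -⅛ (Q(O) = 1/(-8) = 1*(-⅛) = -⅛)
((Q(9) - 85) - 34)*(-23) = ((-⅛ - 85) - 34)*(-23) = (-681/8 - 34)*(-23) = -953/8*(-23) = 21919/8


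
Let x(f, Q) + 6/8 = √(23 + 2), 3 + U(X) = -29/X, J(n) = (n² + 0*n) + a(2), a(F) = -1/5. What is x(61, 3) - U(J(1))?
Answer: 87/2 ≈ 43.500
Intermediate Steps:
a(F) = -⅕ (a(F) = -1*⅕ = -⅕)
J(n) = -⅕ + n² (J(n) = (n² + 0*n) - ⅕ = (n² + 0) - ⅕ = n² - ⅕ = -⅕ + n²)
U(X) = -3 - 29/X
x(f, Q) = 17/4 (x(f, Q) = -¾ + √(23 + 2) = -¾ + √25 = -¾ + 5 = 17/4)
x(61, 3) - U(J(1)) = 17/4 - (-3 - 29/(-⅕ + 1²)) = 17/4 - (-3 - 29/(-⅕ + 1)) = 17/4 - (-3 - 29/⅘) = 17/4 - (-3 - 29*5/4) = 17/4 - (-3 - 145/4) = 17/4 - 1*(-157/4) = 17/4 + 157/4 = 87/2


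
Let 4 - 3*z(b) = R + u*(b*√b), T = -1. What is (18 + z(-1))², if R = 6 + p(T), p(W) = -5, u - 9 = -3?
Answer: 357 + 76*I ≈ 357.0 + 76.0*I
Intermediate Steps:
u = 6 (u = 9 - 3 = 6)
R = 1 (R = 6 - 5 = 1)
z(b) = 1 - 2*b^(3/2) (z(b) = 4/3 - (1 + 6*(b*√b))/3 = 4/3 - (1 + 6*b^(3/2))/3 = 4/3 + (-⅓ - 2*b^(3/2)) = 1 - 2*b^(3/2))
(18 + z(-1))² = (18 + (1 - (-2)*I))² = (18 + (1 + 2*I))² = (19 + 2*I)²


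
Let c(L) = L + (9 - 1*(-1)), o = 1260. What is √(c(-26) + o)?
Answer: 2*√311 ≈ 35.270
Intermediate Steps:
c(L) = 10 + L (c(L) = L + (9 + 1) = L + 10 = 10 + L)
√(c(-26) + o) = √((10 - 26) + 1260) = √(-16 + 1260) = √1244 = 2*√311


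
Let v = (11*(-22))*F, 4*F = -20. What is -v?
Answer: -1210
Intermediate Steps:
F = -5 (F = (1/4)*(-20) = -5)
v = 1210 (v = (11*(-22))*(-5) = -242*(-5) = 1210)
-v = -1*1210 = -1210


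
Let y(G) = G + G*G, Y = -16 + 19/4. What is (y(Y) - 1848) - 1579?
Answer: -52987/16 ≈ -3311.7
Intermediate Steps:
Y = -45/4 (Y = -16 + 19*(¼) = -16 + 19/4 = -45/4 ≈ -11.250)
y(G) = G + G²
(y(Y) - 1848) - 1579 = (-45*(1 - 45/4)/4 - 1848) - 1579 = (-45/4*(-41/4) - 1848) - 1579 = (1845/16 - 1848) - 1579 = -27723/16 - 1579 = -52987/16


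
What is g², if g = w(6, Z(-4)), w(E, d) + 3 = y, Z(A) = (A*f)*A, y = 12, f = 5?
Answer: 81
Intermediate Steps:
Z(A) = 5*A² (Z(A) = (A*5)*A = (5*A)*A = 5*A²)
w(E, d) = 9 (w(E, d) = -3 + 12 = 9)
g = 9
g² = 9² = 81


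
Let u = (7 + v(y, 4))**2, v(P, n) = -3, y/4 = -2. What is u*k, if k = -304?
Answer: -4864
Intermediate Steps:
y = -8 (y = 4*(-2) = -8)
u = 16 (u = (7 - 3)**2 = 4**2 = 16)
u*k = 16*(-304) = -4864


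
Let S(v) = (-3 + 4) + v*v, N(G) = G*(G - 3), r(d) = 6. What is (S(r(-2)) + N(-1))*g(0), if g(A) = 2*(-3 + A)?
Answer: -246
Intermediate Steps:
N(G) = G*(-3 + G)
S(v) = 1 + v²
g(A) = -6 + 2*A
(S(r(-2)) + N(-1))*g(0) = ((1 + 6²) - (-3 - 1))*(-6 + 2*0) = ((1 + 36) - 1*(-4))*(-6 + 0) = (37 + 4)*(-6) = 41*(-6) = -246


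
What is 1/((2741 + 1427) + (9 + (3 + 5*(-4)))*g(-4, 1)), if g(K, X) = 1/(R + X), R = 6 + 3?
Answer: 5/20836 ≈ 0.00023997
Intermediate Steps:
R = 9
g(K, X) = 1/(9 + X)
1/((2741 + 1427) + (9 + (3 + 5*(-4)))*g(-4, 1)) = 1/((2741 + 1427) + (9 + (3 + 5*(-4)))/(9 + 1)) = 1/(4168 + (9 + (3 - 20))/10) = 1/(4168 + (9 - 17)*(⅒)) = 1/(4168 - 8*⅒) = 1/(4168 - ⅘) = 1/(20836/5) = 5/20836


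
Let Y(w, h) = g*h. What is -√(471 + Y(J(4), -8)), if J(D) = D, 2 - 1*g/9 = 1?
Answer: -√399 ≈ -19.975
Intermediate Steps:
g = 9 (g = 18 - 9*1 = 18 - 9 = 9)
Y(w, h) = 9*h
-√(471 + Y(J(4), -8)) = -√(471 + 9*(-8)) = -√(471 - 72) = -√399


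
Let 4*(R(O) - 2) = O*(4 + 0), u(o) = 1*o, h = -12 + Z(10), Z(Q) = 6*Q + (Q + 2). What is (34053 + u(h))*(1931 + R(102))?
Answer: 69419955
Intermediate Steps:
Z(Q) = 2 + 7*Q (Z(Q) = 6*Q + (2 + Q) = 2 + 7*Q)
h = 60 (h = -12 + (2 + 7*10) = -12 + (2 + 70) = -12 + 72 = 60)
u(o) = o
R(O) = 2 + O (R(O) = 2 + (O*(4 + 0))/4 = 2 + (O*4)/4 = 2 + (4*O)/4 = 2 + O)
(34053 + u(h))*(1931 + R(102)) = (34053 + 60)*(1931 + (2 + 102)) = 34113*(1931 + 104) = 34113*2035 = 69419955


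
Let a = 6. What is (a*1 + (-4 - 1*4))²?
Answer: 4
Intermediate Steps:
(a*1 + (-4 - 1*4))² = (6*1 + (-4 - 1*4))² = (6 + (-4 - 4))² = (6 - 8)² = (-2)² = 4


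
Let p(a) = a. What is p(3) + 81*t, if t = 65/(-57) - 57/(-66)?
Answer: -8115/418 ≈ -19.414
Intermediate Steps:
t = -347/1254 (t = 65*(-1/57) - 57*(-1/66) = -65/57 + 19/22 = -347/1254 ≈ -0.27671)
p(3) + 81*t = 3 + 81*(-347/1254) = 3 - 9369/418 = -8115/418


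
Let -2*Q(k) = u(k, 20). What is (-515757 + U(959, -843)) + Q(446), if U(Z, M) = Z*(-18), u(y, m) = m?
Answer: -533029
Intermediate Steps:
U(Z, M) = -18*Z
Q(k) = -10 (Q(k) = -1/2*20 = -10)
(-515757 + U(959, -843)) + Q(446) = (-515757 - 18*959) - 10 = (-515757 - 17262) - 10 = -533019 - 10 = -533029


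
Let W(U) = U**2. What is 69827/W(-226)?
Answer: 69827/51076 ≈ 1.3671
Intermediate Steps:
69827/W(-226) = 69827/((-226)**2) = 69827/51076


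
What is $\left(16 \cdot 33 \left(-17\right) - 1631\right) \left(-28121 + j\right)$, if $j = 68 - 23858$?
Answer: $550619977$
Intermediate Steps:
$j = -23790$
$\left(16 \cdot 33 \left(-17\right) - 1631\right) \left(-28121 + j\right) = \left(16 \cdot 33 \left(-17\right) - 1631\right) \left(-28121 - 23790\right) = \left(528 \left(-17\right) - 1631\right) \left(-51911\right) = \left(-8976 - 1631\right) \left(-51911\right) = \left(-10607\right) \left(-51911\right) = 550619977$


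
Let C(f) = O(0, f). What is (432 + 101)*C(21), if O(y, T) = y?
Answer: 0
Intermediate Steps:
C(f) = 0
(432 + 101)*C(21) = (432 + 101)*0 = 533*0 = 0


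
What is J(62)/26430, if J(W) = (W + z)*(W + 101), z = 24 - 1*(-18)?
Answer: 8476/13215 ≈ 0.64139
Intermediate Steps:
z = 42 (z = 24 + 18 = 42)
J(W) = (42 + W)*(101 + W) (J(W) = (W + 42)*(W + 101) = (42 + W)*(101 + W))
J(62)/26430 = (4242 + 62² + 143*62)/26430 = (4242 + 3844 + 8866)*(1/26430) = 16952*(1/26430) = 8476/13215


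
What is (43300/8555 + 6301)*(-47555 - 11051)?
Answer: -632339458626/1711 ≈ -3.6957e+8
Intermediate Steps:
(43300/8555 + 6301)*(-47555 - 11051) = (43300*(1/8555) + 6301)*(-58606) = (8660/1711 + 6301)*(-58606) = (10789671/1711)*(-58606) = -632339458626/1711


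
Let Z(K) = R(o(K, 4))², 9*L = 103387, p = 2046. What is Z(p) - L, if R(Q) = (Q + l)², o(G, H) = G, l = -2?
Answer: 157096342877477/9 ≈ 1.7455e+13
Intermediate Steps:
L = 103387/9 (L = (⅑)*103387 = 103387/9 ≈ 11487.)
R(Q) = (-2 + Q)² (R(Q) = (Q - 2)² = (-2 + Q)²)
Z(K) = (-2 + K)⁴ (Z(K) = ((-2 + K)²)² = (-2 + K)⁴)
Z(p) - L = (-2 + 2046)⁴ - 1*103387/9 = 2044⁴ - 103387/9 = 17455149220096 - 103387/9 = 157096342877477/9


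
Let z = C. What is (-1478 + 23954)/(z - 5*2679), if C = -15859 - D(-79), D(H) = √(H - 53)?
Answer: -82189113/106974581 + 5619*I*√33/106974581 ≈ -0.7683 + 0.00030174*I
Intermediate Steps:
D(H) = √(-53 + H)
C = -15859 - 2*I*√33 (C = -15859 - √(-53 - 79) = -15859 - √(-132) = -15859 - 2*I*√33 ≈ -15859.0 - 11.489*I)
z = -15859 - 2*I*√33 ≈ -15859.0 - 11.489*I
(-1478 + 23954)/(z - 5*2679) = (-1478 + 23954)/((-15859 - 2*I*√33) - 5*2679) = 22476/((-15859 - 2*I*√33) - 13395) = 22476/(-29254 - 2*I*√33)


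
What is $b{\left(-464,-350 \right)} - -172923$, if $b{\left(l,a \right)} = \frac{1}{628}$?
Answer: $\frac{108595645}{628} \approx 1.7292 \cdot 10^{5}$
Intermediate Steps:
$b{\left(l,a \right)} = \frac{1}{628}$
$b{\left(-464,-350 \right)} - -172923 = \frac{1}{628} - -172923 = \frac{1}{628} + 172923 = \frac{108595645}{628}$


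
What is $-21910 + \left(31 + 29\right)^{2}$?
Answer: $-18310$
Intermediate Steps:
$-21910 + \left(31 + 29\right)^{2} = -21910 + 60^{2} = -21910 + 3600 = -18310$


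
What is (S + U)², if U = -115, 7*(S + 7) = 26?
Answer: 685584/49 ≈ 13992.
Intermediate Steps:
S = -23/7 (S = -7 + (⅐)*26 = -7 + 26/7 = -23/7 ≈ -3.2857)
(S + U)² = (-23/7 - 115)² = (-828/7)² = 685584/49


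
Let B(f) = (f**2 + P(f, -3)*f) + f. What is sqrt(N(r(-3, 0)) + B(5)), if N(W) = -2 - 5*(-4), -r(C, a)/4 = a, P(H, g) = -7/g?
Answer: sqrt(537)/3 ≈ 7.7244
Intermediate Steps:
r(C, a) = -4*a
B(f) = f**2 + 10*f/3 (B(f) = (f**2 + (-7/(-3))*f) + f = (f**2 + (-7*(-1/3))*f) + f = (f**2 + 7*f/3) + f = f**2 + 10*f/3)
N(W) = 18 (N(W) = -2 + 20 = 18)
sqrt(N(r(-3, 0)) + B(5)) = sqrt(18 + (1/3)*5*(10 + 3*5)) = sqrt(18 + (1/3)*5*(10 + 15)) = sqrt(18 + (1/3)*5*25) = sqrt(18 + 125/3) = sqrt(179/3) = sqrt(537)/3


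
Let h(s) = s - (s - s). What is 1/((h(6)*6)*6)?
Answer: 1/216 ≈ 0.0046296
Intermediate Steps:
h(s) = s (h(s) = s - 1*0 = s + 0 = s)
1/((h(6)*6)*6) = 1/((6*6)*6) = 1/(36*6) = 1/216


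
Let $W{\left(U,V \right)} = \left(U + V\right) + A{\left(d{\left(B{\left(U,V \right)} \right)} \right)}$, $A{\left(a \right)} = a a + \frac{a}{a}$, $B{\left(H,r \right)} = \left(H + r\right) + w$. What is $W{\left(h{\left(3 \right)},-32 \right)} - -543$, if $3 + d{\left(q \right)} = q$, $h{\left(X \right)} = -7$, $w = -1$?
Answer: $2354$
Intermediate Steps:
$B{\left(H,r \right)} = -1 + H + r$ ($B{\left(H,r \right)} = \left(H + r\right) - 1 = -1 + H + r$)
$d{\left(q \right)} = -3 + q$
$A{\left(a \right)} = 1 + a^{2}$ ($A{\left(a \right)} = a^{2} + 1 = 1 + a^{2}$)
$W{\left(U,V \right)} = 1 + U + V + \left(-4 + U + V\right)^{2}$ ($W{\left(U,V \right)} = \left(U + V\right) + \left(1 + \left(-3 + \left(-1 + U + V\right)\right)^{2}\right) = \left(U + V\right) + \left(1 + \left(-4 + U + V\right)^{2}\right) = 1 + U + V + \left(-4 + U + V\right)^{2}$)
$W{\left(h{\left(3 \right)},-32 \right)} - -543 = \left(1 - 7 - 32 + \left(-4 - 7 - 32\right)^{2}\right) - -543 = \left(1 - 7 - 32 + \left(-43\right)^{2}\right) + 543 = \left(1 - 7 - 32 + 1849\right) + 543 = 1811 + 543 = 2354$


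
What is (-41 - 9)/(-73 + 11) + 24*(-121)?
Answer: -89999/31 ≈ -2903.2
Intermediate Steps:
(-41 - 9)/(-73 + 11) + 24*(-121) = -50/(-62) - 2904 = -50*(-1/62) - 2904 = 25/31 - 2904 = -89999/31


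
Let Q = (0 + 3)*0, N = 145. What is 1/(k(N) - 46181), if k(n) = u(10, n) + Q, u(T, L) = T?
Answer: -1/46171 ≈ -2.1659e-5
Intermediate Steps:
Q = 0 (Q = 3*0 = 0)
k(n) = 10 (k(n) = 10 + 0 = 10)
1/(k(N) - 46181) = 1/(10 - 46181) = 1/(-46171) = -1/46171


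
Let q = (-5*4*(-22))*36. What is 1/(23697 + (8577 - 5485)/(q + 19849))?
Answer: 35689/845725325 ≈ 4.2199e-5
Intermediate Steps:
q = 15840 (q = -20*(-22)*36 = 440*36 = 15840)
1/(23697 + (8577 - 5485)/(q + 19849)) = 1/(23697 + (8577 - 5485)/(15840 + 19849)) = 1/(23697 + 3092/35689) = 1/(845725325/35689) = 35689/845725325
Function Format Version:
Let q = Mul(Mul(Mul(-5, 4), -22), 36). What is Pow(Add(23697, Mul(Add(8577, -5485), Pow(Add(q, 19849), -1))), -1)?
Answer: Rational(35689, 845725325) ≈ 4.2199e-5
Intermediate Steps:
q = 15840 (q = Mul(Mul(-20, -22), 36) = Mul(440, 36) = 15840)
Pow(Add(23697, Mul(Add(8577, -5485), Pow(Add(q, 19849), -1))), -1) = Pow(Add(23697, Mul(Add(8577, -5485), Pow(Add(15840, 19849), -1))), -1) = Pow(Add(23697, Mul(3092, Pow(35689, -1))), -1) = Pow(Add(23697, Mul(3092, Rational(1, 35689))), -1) = Pow(Add(23697, Rational(3092, 35689)), -1) = Pow(Rational(845725325, 35689), -1) = Rational(35689, 845725325)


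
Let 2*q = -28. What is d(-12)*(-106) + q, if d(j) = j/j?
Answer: -120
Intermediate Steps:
q = -14 (q = (1/2)*(-28) = -14)
d(j) = 1
d(-12)*(-106) + q = 1*(-106) - 14 = -106 - 14 = -120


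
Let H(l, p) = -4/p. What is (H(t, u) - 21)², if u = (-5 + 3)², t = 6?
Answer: 484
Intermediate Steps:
u = 4 (u = (-2)² = 4)
(H(t, u) - 21)² = (-4/4 - 21)² = (-4*¼ - 21)² = (-1 - 21)² = (-22)² = 484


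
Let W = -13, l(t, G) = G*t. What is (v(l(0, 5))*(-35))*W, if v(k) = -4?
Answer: -1820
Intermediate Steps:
(v(l(0, 5))*(-35))*W = -4*(-35)*(-13) = 140*(-13) = -1820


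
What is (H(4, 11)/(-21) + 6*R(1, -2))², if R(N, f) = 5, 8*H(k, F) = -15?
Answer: 2839225/3136 ≈ 905.37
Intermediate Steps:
H(k, F) = -15/8 (H(k, F) = (⅛)*(-15) = -15/8)
(H(4, 11)/(-21) + 6*R(1, -2))² = (-15/8/(-21) + 6*5)² = (-15/8*(-1/21) + 30)² = (5/56 + 30)² = (1685/56)² = 2839225/3136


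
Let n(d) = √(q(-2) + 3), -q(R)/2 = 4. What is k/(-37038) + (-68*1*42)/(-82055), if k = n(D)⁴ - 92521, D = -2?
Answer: 1282589968/506525515 ≈ 2.5321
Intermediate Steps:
q(R) = -8 (q(R) = -2*4 = -8)
n(d) = I*√5 (n(d) = √(-8 + 3) = √(-5) = I*√5)
k = -92496 (k = (I*√5)⁴ - 92521 = 25 - 92521 = -92496)
k/(-37038) + (-68*1*42)/(-82055) = -92496/(-37038) + (-68*1*42)/(-82055) = -92496*(-1/37038) - 68*42*(-1/82055) = 15416/6173 - 2856*(-1/82055) = 15416/6173 + 2856/82055 = 1282589968/506525515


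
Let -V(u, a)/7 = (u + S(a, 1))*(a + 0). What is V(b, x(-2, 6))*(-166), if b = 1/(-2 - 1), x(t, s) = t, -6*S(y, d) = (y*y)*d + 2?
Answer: 9296/3 ≈ 3098.7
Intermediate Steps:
S(y, d) = -⅓ - d*y²/6 (S(y, d) = -((y*y)*d + 2)/6 = -(y²*d + 2)/6 = -(d*y² + 2)/6 = -(2 + d*y²)/6 = -⅓ - d*y²/6)
b = -⅓ (b = 1/(-3) = -⅓ ≈ -0.33333)
V(u, a) = -7*a*(-⅓ + u - a²/6) (V(u, a) = -7*(u + (-⅓ - ⅙*1*a²))*(a + 0) = -7*(u + (-⅓ - a²/6))*a = -7*(-⅓ + u - a²/6)*a = -7*a*(-⅓ + u - a²/6))
V(b, x(-2, 6))*(-166) = ((7/6)*(-2)*(2 + (-2)² - 6*(-⅓)))*(-166) = ((7/6)*(-2)*(2 + 4 + 2))*(-166) = ((7/6)*(-2)*8)*(-166) = -56/3*(-166) = 9296/3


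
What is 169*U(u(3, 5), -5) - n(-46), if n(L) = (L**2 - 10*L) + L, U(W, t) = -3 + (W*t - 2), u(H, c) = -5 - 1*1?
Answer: 1695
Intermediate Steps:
u(H, c) = -6 (u(H, c) = -5 - 1 = -6)
U(W, t) = -5 + W*t (U(W, t) = -3 + (-2 + W*t) = -5 + W*t)
n(L) = L**2 - 9*L
169*U(u(3, 5), -5) - n(-46) = 169*(-5 - 6*(-5)) - (-46)*(-9 - 46) = 169*(-5 + 30) - (-46)*(-55) = 169*25 - 1*2530 = 4225 - 2530 = 1695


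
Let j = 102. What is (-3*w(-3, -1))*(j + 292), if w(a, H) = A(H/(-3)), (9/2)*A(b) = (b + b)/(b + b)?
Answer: -788/3 ≈ -262.67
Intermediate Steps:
A(b) = 2/9 (A(b) = 2*((b + b)/(b + b))/9 = 2*((2*b)/((2*b)))/9 = 2*((2*b)*(1/(2*b)))/9 = (2/9)*1 = 2/9)
w(a, H) = 2/9
(-3*w(-3, -1))*(j + 292) = (-3*2/9)*(102 + 292) = -⅔*394 = -788/3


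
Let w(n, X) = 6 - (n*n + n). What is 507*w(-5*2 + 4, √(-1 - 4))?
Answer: -12168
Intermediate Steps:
w(n, X) = 6 - n - n² (w(n, X) = 6 - (n² + n) = 6 - (n + n²) = 6 + (-n - n²) = 6 - n - n²)
507*w(-5*2 + 4, √(-1 - 4)) = 507*(6 - (-5*2 + 4) - (-5*2 + 4)²) = 507*(6 - (-10 + 4) - (-10 + 4)²) = 507*(6 - 1*(-6) - 1*(-6)²) = 507*(6 + 6 - 1*36) = 507*(6 + 6 - 36) = 507*(-24) = -12168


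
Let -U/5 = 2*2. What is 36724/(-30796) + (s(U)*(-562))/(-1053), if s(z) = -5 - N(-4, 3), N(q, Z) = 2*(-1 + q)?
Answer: 11966597/8107047 ≈ 1.4761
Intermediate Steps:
U = -20 (U = -10*2 = -5*4 = -20)
N(q, Z) = -2 + 2*q
s(z) = 5 (s(z) = -5 - (-2 + 2*(-4)) = -5 - (-2 - 8) = -5 - 1*(-10) = -5 + 10 = 5)
36724/(-30796) + (s(U)*(-562))/(-1053) = 36724/(-30796) + (5*(-562))/(-1053) = 36724*(-1/30796) - 2810*(-1/1053) = -9181/7699 + 2810/1053 = 11966597/8107047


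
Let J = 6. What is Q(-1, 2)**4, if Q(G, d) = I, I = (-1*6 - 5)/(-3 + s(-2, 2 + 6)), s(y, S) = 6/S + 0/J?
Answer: 3748096/6561 ≈ 571.27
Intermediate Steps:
s(y, S) = 6/S (s(y, S) = 6/S + 0/6 = 6/S + 0*(1/6) = 6/S + 0 = 6/S)
I = 44/9 (I = (-1*6 - 5)/(-3 + 6/(2 + 6)) = (-6 - 5)/(-3 + 6/8) = -11/(-3 + 6*(1/8)) = -11/(-3 + 3/4) = -11/(-9/4) = -11*(-4/9) = 44/9 ≈ 4.8889)
Q(G, d) = 44/9
Q(-1, 2)**4 = (44/9)**4 = 3748096/6561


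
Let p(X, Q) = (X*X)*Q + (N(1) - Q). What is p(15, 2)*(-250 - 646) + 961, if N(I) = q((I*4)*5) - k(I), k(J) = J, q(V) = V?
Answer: -417471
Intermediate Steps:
N(I) = 19*I (N(I) = (I*4)*5 - I = (4*I)*5 - I = 20*I - I = 19*I)
p(X, Q) = 19 - Q + Q*X² (p(X, Q) = (X*X)*Q + (19*1 - Q) = X²*Q + (19 - Q) = Q*X² + (19 - Q) = 19 - Q + Q*X²)
p(15, 2)*(-250 - 646) + 961 = (19 - 1*2 + 2*15²)*(-250 - 646) + 961 = (19 - 2 + 2*225)*(-896) + 961 = (19 - 2 + 450)*(-896) + 961 = 467*(-896) + 961 = -418432 + 961 = -417471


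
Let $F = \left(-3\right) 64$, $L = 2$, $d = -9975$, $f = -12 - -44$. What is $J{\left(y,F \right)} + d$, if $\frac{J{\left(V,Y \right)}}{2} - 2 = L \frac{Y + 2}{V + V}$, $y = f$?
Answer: $- \frac{79863}{8} \approx -9982.9$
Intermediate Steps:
$f = 32$ ($f = -12 + 44 = 32$)
$y = 32$
$F = -192$
$J{\left(V,Y \right)} = 4 + \frac{2 \left(2 + Y\right)}{V}$ ($J{\left(V,Y \right)} = 4 + 2 \cdot 2 \frac{Y + 2}{V + V} = 4 + 2 \cdot 2 \frac{2 + Y}{2 V} = 4 + 2 \frac{2 + Y}{V} = 4 + \frac{2 \left(2 + Y\right)}{V}$)
$J{\left(y,F \right)} + d = \frac{2 \left(2 - 192 + 2 \cdot 32\right)}{32} - 9975 = 2 \cdot \frac{1}{32} \left(2 - 192 + 64\right) - 9975 = 2 \cdot \frac{1}{32} \left(-126\right) - 9975 = - \frac{63}{8} - 9975 = - \frac{79863}{8}$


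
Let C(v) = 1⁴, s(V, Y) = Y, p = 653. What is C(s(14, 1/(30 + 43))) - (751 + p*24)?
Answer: -16422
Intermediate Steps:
C(v) = 1
C(s(14, 1/(30 + 43))) - (751 + p*24) = 1 - (751 + 653*24) = 1 - (751 + 15672) = 1 - 1*16423 = 1 - 16423 = -16422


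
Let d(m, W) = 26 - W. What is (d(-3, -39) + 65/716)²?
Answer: 2172026025/512656 ≈ 4236.8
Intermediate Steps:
(d(-3, -39) + 65/716)² = ((26 - 1*(-39)) + 65/716)² = ((26 + 39) + 65*(1/716))² = (65 + 65/716)² = (46605/716)² = 2172026025/512656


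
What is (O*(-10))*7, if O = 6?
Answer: -420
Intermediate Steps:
(O*(-10))*7 = (6*(-10))*7 = -60*7 = -420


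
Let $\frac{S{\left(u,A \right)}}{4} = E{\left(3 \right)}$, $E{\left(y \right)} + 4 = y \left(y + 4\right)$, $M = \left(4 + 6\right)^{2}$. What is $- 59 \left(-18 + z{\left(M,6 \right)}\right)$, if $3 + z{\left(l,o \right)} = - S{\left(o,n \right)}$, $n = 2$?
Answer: $5251$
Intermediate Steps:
$M = 100$ ($M = 10^{2} = 100$)
$E{\left(y \right)} = -4 + y \left(4 + y\right)$ ($E{\left(y \right)} = -4 + y \left(y + 4\right) = -4 + y \left(4 + y\right)$)
$S{\left(u,A \right)} = 68$ ($S{\left(u,A \right)} = 4 \left(-4 + 3^{2} + 4 \cdot 3\right) = 4 \left(-4 + 9 + 12\right) = 4 \cdot 17 = 68$)
$z{\left(l,o \right)} = -71$ ($z{\left(l,o \right)} = -3 - 68 = -71$)
$- 59 \left(-18 + z{\left(M,6 \right)}\right) = - 59 \left(-18 - 71\right) = \left(-59\right) \left(-89\right) = 5251$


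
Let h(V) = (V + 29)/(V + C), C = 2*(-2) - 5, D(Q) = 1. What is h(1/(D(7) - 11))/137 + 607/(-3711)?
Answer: -8639948/46265037 ≈ -0.18675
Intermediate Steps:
C = -9 (C = -4 - 5 = -9)
h(V) = (29 + V)/(-9 + V) (h(V) = (V + 29)/(V - 9) = (29 + V)/(-9 + V))
h(1/(D(7) - 11))/137 + 607/(-3711) = ((29 + 1/(1 - 11))/(-9 + 1/(1 - 11)))/137 + 607/(-3711) = ((29 + 1/(-10))/(-9 + 1/(-10)))*(1/137) + 607*(-1/3711) = ((29 - ⅒)/(-9 - ⅒))*(1/137) - 607/3711 = ((289/10)/(-91/10))*(1/137) - 607/3711 = -10/91*289/10*(1/137) - 607/3711 = -289/91*1/137 - 607/3711 = -289/12467 - 607/3711 = -8639948/46265037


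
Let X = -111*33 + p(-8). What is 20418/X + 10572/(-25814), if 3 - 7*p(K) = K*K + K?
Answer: -990282183/165816229 ≈ -5.9722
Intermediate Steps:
p(K) = 3/7 - K/7 - K²/7 (p(K) = 3/7 - (K*K + K)/7 = 3/7 - (K² + K)/7 = 3/7 - (K + K²)/7 = 3/7 + (-K/7 - K²/7) = 3/7 - K/7 - K²/7)
X = -25694/7 (X = -111*33 + (3/7 - ⅐*(-8) - ⅐*(-8)²) = -3663 + (3/7 + 8/7 - ⅐*64) = -3663 + (3/7 + 8/7 - 64/7) = -3663 - 53/7 = -25694/7 ≈ -3670.6)
20418/X + 10572/(-25814) = 20418/(-25694/7) + 10572/(-25814) = 20418*(-7/25694) + 10572*(-1/25814) = -71463/12847 - 5286/12907 = -990282183/165816229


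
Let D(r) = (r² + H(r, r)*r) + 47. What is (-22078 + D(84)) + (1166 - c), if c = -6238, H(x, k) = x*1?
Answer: -515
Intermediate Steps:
H(x, k) = x
D(r) = 47 + 2*r² (D(r) = (r² + r*r) + 47 = (r² + r²) + 47 = 2*r² + 47 = 47 + 2*r²)
(-22078 + D(84)) + (1166 - c) = (-22078 + (47 + 2*84²)) + (1166 - 1*(-6238)) = (-22078 + (47 + 2*7056)) + (1166 + 6238) = (-22078 + (47 + 14112)) + 7404 = (-22078 + 14159) + 7404 = -7919 + 7404 = -515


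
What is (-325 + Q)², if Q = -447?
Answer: 595984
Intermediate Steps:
(-325 + Q)² = (-325 - 447)² = (-772)² = 595984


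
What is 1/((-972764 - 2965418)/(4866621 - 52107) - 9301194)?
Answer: -2407257/22390366333949 ≈ -1.0751e-7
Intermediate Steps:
1/((-972764 - 2965418)/(4866621 - 52107) - 9301194) = 1/(-3938182/4814514 - 9301194) = 1/(-3938182*1/4814514 - 9301194) = 1/(-1969091/2407257 - 9301194) = 1/(-22390366333949/2407257) = -2407257/22390366333949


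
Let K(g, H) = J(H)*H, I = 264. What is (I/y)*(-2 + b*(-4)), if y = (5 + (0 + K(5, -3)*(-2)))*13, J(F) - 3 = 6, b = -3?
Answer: 2640/767 ≈ 3.4420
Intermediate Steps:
J(F) = 9 (J(F) = 3 + 6 = 9)
K(g, H) = 9*H
y = 767 (y = (5 + (0 + (9*(-3))*(-2)))*13 = (5 + (0 - 27*(-2)))*13 = (5 + (0 + 54))*13 = (5 + 54)*13 = 59*13 = 767)
(I/y)*(-2 + b*(-4)) = (264/767)*(-2 - 3*(-4)) = (264*(1/767))*(-2 + 12) = (264/767)*10 = 2640/767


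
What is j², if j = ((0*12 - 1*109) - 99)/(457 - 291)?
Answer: 10816/6889 ≈ 1.5700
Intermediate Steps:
j = -104/83 (j = ((0 - 109) - 99)/166 = (-109 - 99)*(1/166) = -208*1/166 = -104/83 ≈ -1.2530)
j² = (-104/83)² = 10816/6889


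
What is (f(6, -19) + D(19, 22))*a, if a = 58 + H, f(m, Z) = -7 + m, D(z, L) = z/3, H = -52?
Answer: 32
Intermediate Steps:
D(z, L) = z/3 (D(z, L) = z*(⅓) = z/3)
a = 6 (a = 58 - 52 = 6)
(f(6, -19) + D(19, 22))*a = ((-7 + 6) + (⅓)*19)*6 = (-1 + 19/3)*6 = (16/3)*6 = 32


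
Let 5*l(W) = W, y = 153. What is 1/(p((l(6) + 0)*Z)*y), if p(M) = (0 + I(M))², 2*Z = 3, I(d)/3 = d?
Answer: 25/111537 ≈ 0.00022414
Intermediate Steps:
I(d) = 3*d
Z = 3/2 (Z = (½)*3 = 3/2 ≈ 1.5000)
l(W) = W/5
p(M) = 9*M² (p(M) = (0 + 3*M)² = (3*M)² = 9*M²)
1/(p((l(6) + 0)*Z)*y) = 1/((9*(((⅕)*6 + 0)*(3/2))²)*153) = 1/((9*((6/5 + 0)*(3/2))²)*153) = 1/((9*((6/5)*(3/2))²)*153) = 1/((9*(9/5)²)*153) = 1/((9*(81/25))*153) = 1/((729/25)*153) = 1/(111537/25) = 25/111537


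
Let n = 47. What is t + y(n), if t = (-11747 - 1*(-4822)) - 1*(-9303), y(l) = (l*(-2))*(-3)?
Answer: 2660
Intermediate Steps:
y(l) = 6*l (y(l) = -2*l*(-3) = 6*l)
t = 2378 (t = (-11747 + 4822) + 9303 = -6925 + 9303 = 2378)
t + y(n) = 2378 + 6*47 = 2378 + 282 = 2660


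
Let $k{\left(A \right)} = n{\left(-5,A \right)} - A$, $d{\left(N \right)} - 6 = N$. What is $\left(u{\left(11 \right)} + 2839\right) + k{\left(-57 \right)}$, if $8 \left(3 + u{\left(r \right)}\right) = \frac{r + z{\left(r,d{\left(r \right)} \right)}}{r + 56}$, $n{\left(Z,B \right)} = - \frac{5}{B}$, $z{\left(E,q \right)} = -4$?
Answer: $\frac{88390015}{30552} \approx 2893.1$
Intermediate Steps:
$d{\left(N \right)} = 6 + N$
$k{\left(A \right)} = - A - \frac{5}{A}$ ($k{\left(A \right)} = - \frac{5}{A} - A = - A - \frac{5}{A}$)
$u{\left(r \right)} = -3 + \frac{-4 + r}{8 \left(56 + r\right)}$ ($u{\left(r \right)} = -3 + \frac{\left(r - 4\right) \frac{1}{r + 56}}{8} = -3 + \frac{\left(-4 + r\right) \frac{1}{56 + r}}{8} = -3 + \frac{\frac{1}{56 + r} \left(-4 + r\right)}{8} = -3 + \frac{-4 + r}{8 \left(56 + r\right)}$)
$\left(u{\left(11 \right)} + 2839\right) + k{\left(-57 \right)} = \left(\frac{-1348 - 253}{8 \left(56 + 11\right)} + 2839\right) - \left(-57 + \frac{5}{-57}\right) = \left(\frac{-1348 - 253}{8 \cdot 67} + 2839\right) + \left(57 - - \frac{5}{57}\right) = \left(\frac{1}{8} \cdot \frac{1}{67} \left(-1601\right) + 2839\right) + \left(57 + \frac{5}{57}\right) = \left(- \frac{1601}{536} + 2839\right) + \frac{3254}{57} = \frac{1520103}{536} + \frac{3254}{57} = \frac{88390015}{30552}$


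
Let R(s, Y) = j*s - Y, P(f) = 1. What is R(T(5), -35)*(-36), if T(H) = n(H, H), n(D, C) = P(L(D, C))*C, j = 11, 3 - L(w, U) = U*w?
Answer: -3240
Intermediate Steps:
L(w, U) = 3 - U*w
n(D, C) = C (n(D, C) = 1*C = C)
T(H) = H
R(s, Y) = -Y + 11*s (R(s, Y) = 11*s - Y = -Y + 11*s)
R(T(5), -35)*(-36) = (-1*(-35) + 11*5)*(-36) = (35 + 55)*(-36) = 90*(-36) = -3240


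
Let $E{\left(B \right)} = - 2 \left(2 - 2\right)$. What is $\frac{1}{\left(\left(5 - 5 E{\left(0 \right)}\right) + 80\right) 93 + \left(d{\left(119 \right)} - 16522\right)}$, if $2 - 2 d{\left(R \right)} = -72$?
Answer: $- \frac{1}{8580} \approx -0.00011655$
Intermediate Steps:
$E{\left(B \right)} = 0$ ($E{\left(B \right)} = \left(-2\right) 0 = 0$)
$d{\left(R \right)} = 37$ ($d{\left(R \right)} = 1 - -36 = 1 + 36 = 37$)
$\frac{1}{\left(\left(5 - 5 E{\left(0 \right)}\right) + 80\right) 93 + \left(d{\left(119 \right)} - 16522\right)} = \frac{1}{\left(\left(5 - 0\right) + 80\right) 93 + \left(37 - 16522\right)} = \frac{1}{\left(\left(5 + 0\right) + 80\right) 93 + \left(37 - 16522\right)} = \frac{1}{\left(5 + 80\right) 93 - 16485} = \frac{1}{85 \cdot 93 - 16485} = \frac{1}{7905 - 16485} = \frac{1}{-8580} = - \frac{1}{8580}$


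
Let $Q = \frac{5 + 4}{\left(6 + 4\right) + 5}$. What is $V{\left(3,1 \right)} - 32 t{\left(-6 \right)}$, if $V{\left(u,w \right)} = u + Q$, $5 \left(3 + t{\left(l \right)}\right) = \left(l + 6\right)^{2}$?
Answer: $\frac{498}{5} \approx 99.6$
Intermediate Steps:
$Q = \frac{3}{5}$ ($Q = \frac{9}{10 + 5} = \frac{9}{15} = 9 \cdot \frac{1}{15} = \frac{3}{5} \approx 0.6$)
$t{\left(l \right)} = -3 + \frac{\left(6 + l\right)^{2}}{5}$ ($t{\left(l \right)} = -3 + \frac{\left(l + 6\right)^{2}}{5} = -3 + \frac{\left(6 + l\right)^{2}}{5}$)
$V{\left(u,w \right)} = \frac{3}{5} + u$ ($V{\left(u,w \right)} = u + \frac{3}{5} = \frac{3}{5} + u$)
$V{\left(3,1 \right)} - 32 t{\left(-6 \right)} = \left(\frac{3}{5} + 3\right) - 32 \left(-3 + \frac{\left(6 - 6\right)^{2}}{5}\right) = \frac{18}{5} - 32 \left(-3 + \frac{0^{2}}{5}\right) = \frac{18}{5} - 32 \left(-3 + \frac{1}{5} \cdot 0\right) = \frac{18}{5} - 32 \left(-3 + 0\right) = \frac{18}{5} - -96 = \frac{18}{5} + 96 = \frac{498}{5}$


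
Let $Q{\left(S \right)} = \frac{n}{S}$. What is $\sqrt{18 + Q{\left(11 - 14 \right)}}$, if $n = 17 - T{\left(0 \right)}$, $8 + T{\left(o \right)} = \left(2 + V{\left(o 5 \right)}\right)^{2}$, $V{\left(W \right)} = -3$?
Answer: $\sqrt{10} \approx 3.1623$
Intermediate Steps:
$T{\left(o \right)} = -7$ ($T{\left(o \right)} = -8 + \left(2 - 3\right)^{2} = -8 + \left(-1\right)^{2} = -8 + 1 = -7$)
$n = 24$ ($n = 17 - -7 = 17 + 7 = 24$)
$Q{\left(S \right)} = \frac{24}{S}$
$\sqrt{18 + Q{\left(11 - 14 \right)}} = \sqrt{18 + \frac{24}{11 - 14}} = \sqrt{18 + \frac{24}{-3}} = \sqrt{18 + 24 \left(- \frac{1}{3}\right)} = \sqrt{18 - 8} = \sqrt{10}$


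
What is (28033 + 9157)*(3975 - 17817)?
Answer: -514783980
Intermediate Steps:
(28033 + 9157)*(3975 - 17817) = 37190*(-13842) = -514783980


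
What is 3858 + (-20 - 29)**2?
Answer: 6259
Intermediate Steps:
3858 + (-20 - 29)**2 = 3858 + (-49)**2 = 3858 + 2401 = 6259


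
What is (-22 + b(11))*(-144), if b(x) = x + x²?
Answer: -15840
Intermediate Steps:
(-22 + b(11))*(-144) = (-22 + 11*(1 + 11))*(-144) = (-22 + 11*12)*(-144) = (-22 + 132)*(-144) = 110*(-144) = -15840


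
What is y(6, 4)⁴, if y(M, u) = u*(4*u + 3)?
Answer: 33362176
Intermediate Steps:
y(M, u) = u*(3 + 4*u)
y(6, 4)⁴ = (4*(3 + 4*4))⁴ = (4*(3 + 16))⁴ = (4*19)⁴ = 76⁴ = 33362176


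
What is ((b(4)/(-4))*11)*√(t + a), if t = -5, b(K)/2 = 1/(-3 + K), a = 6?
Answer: -11/2 ≈ -5.5000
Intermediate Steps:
b(K) = 2/(-3 + K)
((b(4)/(-4))*11)*√(t + a) = (((2/(-3 + 4))/(-4))*11)*√(-5 + 6) = (((2/1)*(-¼))*11)*√1 = (((2*1)*(-¼))*11)*1 = ((2*(-¼))*11)*1 = -½*11*1 = -11/2*1 = -11/2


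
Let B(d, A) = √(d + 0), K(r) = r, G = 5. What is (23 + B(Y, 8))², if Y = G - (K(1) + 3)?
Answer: 576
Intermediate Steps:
Y = 1 (Y = 5 - (1 + 3) = 5 - 1*4 = 5 - 4 = 1)
B(d, A) = √d
(23 + B(Y, 8))² = (23 + √1)² = (23 + 1)² = 24² = 576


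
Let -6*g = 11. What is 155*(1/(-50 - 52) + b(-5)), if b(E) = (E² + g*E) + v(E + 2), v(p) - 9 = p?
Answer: 317440/51 ≈ 6224.3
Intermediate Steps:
v(p) = 9 + p
g = -11/6 (g = -⅙*11 = -11/6 ≈ -1.8333)
b(E) = 11 + E² - 5*E/6 (b(E) = (E² - 11*E/6) + (9 + (E + 2)) = (E² - 11*E/6) + (9 + (2 + E)) = (E² - 11*E/6) + (11 + E) = 11 + E² - 5*E/6)
155*(1/(-50 - 52) + b(-5)) = 155*(1/(-50 - 52) + (11 + (-5)² - ⅚*(-5))) = 155*(1/(-102) + (11 + 25 + 25/6)) = 155*(-1/102 + 241/6) = 155*(2048/51) = 317440/51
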